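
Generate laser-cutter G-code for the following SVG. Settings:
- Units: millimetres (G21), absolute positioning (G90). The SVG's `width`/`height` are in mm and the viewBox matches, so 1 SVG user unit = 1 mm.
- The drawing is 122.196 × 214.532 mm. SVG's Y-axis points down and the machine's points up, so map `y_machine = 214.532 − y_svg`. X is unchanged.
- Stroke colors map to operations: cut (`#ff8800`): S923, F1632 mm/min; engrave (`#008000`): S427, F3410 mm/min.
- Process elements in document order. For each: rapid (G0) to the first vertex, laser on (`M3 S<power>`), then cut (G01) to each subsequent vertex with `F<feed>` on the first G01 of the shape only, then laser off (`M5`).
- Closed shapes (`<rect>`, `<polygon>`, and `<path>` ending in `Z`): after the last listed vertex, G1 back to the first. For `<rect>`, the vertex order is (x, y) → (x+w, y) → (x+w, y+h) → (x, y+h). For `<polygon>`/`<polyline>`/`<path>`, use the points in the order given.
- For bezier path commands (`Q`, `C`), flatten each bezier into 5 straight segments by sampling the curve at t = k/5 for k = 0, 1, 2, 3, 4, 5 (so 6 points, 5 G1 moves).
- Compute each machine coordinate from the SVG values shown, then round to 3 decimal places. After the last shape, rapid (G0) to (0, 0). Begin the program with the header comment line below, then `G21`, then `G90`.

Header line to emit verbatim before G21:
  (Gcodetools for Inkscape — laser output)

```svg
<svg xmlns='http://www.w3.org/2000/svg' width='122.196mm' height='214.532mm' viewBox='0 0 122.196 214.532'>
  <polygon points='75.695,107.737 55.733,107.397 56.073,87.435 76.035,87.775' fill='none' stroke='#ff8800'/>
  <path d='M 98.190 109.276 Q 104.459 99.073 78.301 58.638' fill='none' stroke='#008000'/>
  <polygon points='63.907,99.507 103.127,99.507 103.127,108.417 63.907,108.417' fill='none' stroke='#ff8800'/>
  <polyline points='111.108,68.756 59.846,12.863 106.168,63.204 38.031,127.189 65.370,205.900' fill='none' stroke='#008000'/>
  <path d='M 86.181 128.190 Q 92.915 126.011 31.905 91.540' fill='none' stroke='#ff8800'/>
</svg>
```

viewBox `0 0 122.196 214.532` with mm width/height → 1 unit = 1 mm. Flip: y_m = 214.532 − y_svg.

**Shape 1** — `<polygon>` regular polygon, stroke `#ff8800` → cut (S923, F1632). Machine vertices: (75.695,106.795) → (55.733,107.135) → (56.073,127.097) → (76.035,126.757) → (75.695,106.795). Closed: final G1 returns to the first vertex.

**Shape 2** — `<path>` quadratic bezier, stroke `#008000` → engrave (S427, F3410). Control points (SVG): P0=(98.190,109.276), P1=(104.459,99.073), P2=(78.301,58.638); sampled at t=k/5. Machine vertices: (98.190,105.256) → (99.401,110.546) → (98.017,118.256) → (94.039,128.383) → (87.467,140.929) → (78.301,155.894). Open path.

**Shape 3** — `<polygon>` rectangle, stroke `#ff8800` → cut (S923, F1632). Machine vertices: (63.907,115.025) → (103.127,115.025) → (103.127,106.115) → (63.907,106.115) → (63.907,115.025). Closed: final G1 returns to the first vertex.

**Shape 4** — `<polyline>` open polyline, stroke `#008000` → engrave (S427, F3410). Machine vertices: (111.108,145.776) → (59.846,201.669) → (106.168,151.328) → (38.031,87.343) → (65.370,8.632). Open path.

**Shape 5** — `<path>` quadratic bezier, stroke `#ff8800` → cut (S923, F1632). Control points (SVG): P0=(86.181,128.190), P1=(92.915,126.011), P2=(31.905,91.540); sampled at t=k/5. Machine vertices: (86.181,86.342) → (86.165,88.505) → (80.729,93.252) → (69.874,100.582) → (53.599,110.495) → (31.905,122.992). Open path.

(Gcodetools for Inkscape — laser output)
G21
G90
G0 X75.695 Y106.795
M3 S923
G01 X55.733 Y107.135 F1632
G01 X56.073 Y127.097
G01 X76.035 Y126.757
G01 X75.695 Y106.795
M5
G0 X98.190 Y105.256
M3 S427
G01 X99.401 Y110.546 F3410
G01 X98.017 Y118.256
G01 X94.039 Y128.383
G01 X87.467 Y140.929
G01 X78.301 Y155.894
M5
G0 X63.907 Y115.025
M3 S923
G01 X103.127 Y115.025 F1632
G01 X103.127 Y106.115
G01 X63.907 Y106.115
G01 X63.907 Y115.025
M5
G0 X111.108 Y145.776
M3 S427
G01 X59.846 Y201.669 F3410
G01 X106.168 Y151.328
G01 X38.031 Y87.343
G01 X65.370 Y8.632
M5
G0 X86.181 Y86.342
M3 S923
G01 X86.165 Y88.505 F1632
G01 X80.729 Y93.252
G01 X69.874 Y100.582
G01 X53.599 Y110.495
G01 X31.905 Y122.992
M5
G0 X0.000 Y0.000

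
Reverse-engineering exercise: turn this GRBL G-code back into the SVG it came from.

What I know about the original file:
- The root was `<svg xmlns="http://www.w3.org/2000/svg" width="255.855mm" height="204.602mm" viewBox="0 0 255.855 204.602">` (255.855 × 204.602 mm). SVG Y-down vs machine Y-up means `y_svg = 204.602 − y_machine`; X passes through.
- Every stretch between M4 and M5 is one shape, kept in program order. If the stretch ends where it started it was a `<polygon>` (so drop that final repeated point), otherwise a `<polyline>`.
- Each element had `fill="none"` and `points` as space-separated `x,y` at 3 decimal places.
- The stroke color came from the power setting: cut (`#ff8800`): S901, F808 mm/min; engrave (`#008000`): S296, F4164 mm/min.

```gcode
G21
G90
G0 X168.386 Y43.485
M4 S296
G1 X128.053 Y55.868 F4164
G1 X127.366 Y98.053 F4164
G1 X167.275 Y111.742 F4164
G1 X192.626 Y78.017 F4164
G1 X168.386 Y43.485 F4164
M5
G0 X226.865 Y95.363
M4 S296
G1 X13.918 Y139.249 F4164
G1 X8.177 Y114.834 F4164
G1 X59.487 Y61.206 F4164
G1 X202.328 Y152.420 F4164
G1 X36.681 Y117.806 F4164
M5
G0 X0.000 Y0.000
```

<svg xmlns="http://www.w3.org/2000/svg" width="255.855mm" height="204.602mm" viewBox="0 0 255.855 204.602">
  <polygon points="168.386,161.117 128.053,148.734 127.366,106.549 167.275,92.860 192.626,126.585" fill="none" stroke="#008000"/>
  <polyline points="226.865,109.239 13.918,65.353 8.177,89.768 59.487,143.396 202.328,52.182 36.681,86.796" fill="none" stroke="#008000"/>
</svg>

Machine Y-up, SVG Y-down with viewBox height 204.602, so y_svg = 204.602 − y_machine; X carries over. Every run uses S296, so all elements get stroke `#008000` (engrave).

Run 1: The run returns to its start, so emit a `<polygon>` with points (Y-flipped): 168.386,161.117 128.053,148.734 127.366,106.549 167.275,92.860 192.626,126.585.

Run 2: The run is open, so emit a `<polyline>` with points (Y-flipped): 226.865,109.239 13.918,65.353 8.177,89.768 59.487,143.396 202.328,52.182 36.681,86.796.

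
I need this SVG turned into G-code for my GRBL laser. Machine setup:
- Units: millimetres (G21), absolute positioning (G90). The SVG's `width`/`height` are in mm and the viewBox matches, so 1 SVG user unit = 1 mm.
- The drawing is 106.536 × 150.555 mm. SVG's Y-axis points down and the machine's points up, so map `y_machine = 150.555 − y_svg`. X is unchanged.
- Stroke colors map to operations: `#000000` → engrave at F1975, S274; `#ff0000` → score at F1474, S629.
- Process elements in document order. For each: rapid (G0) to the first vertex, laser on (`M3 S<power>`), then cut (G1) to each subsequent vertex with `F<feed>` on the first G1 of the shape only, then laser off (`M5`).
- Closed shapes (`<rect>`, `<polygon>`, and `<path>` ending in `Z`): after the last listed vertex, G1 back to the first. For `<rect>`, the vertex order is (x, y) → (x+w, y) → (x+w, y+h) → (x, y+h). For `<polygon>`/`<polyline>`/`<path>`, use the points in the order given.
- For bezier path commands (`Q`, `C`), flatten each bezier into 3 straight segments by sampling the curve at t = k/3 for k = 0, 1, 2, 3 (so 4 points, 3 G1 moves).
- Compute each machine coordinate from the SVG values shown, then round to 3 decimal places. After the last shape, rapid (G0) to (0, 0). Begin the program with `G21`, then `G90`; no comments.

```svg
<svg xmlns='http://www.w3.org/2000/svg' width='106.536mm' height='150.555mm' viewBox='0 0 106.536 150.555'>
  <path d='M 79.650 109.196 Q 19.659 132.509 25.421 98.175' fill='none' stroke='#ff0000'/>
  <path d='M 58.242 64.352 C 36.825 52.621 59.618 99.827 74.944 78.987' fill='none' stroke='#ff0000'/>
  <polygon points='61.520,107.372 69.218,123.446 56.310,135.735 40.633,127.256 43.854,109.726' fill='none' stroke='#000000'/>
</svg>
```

1 u = 1 mm; y_m = 150.555 − y.

[1] `<path>` quadratic bezier, #ff0000→score S629 F1474: (79.650,41.359) → (46.962,32.222) → (28.886,35.896) → (25.421,52.380)

[2] `<path>` cubic bezier, #ff0000→score S629 F1474: (58.242,86.203) → (49.648,82.991) → (59.043,68.707) → (74.944,71.568)

[3] `<polygon>` regular polygon, #000000→engrave S274 F1975: (61.520,43.183) → (69.218,27.109) → (56.310,14.820) → (40.633,23.299) → (43.854,40.829) → (61.520,43.183) (closed)

G21
G90
G0 X79.650 Y41.359
M3 S629
G1 X46.962 Y32.222 F1474
G1 X28.886 Y35.896
G1 X25.421 Y52.380
M5
G0 X58.242 Y86.203
M3 S629
G1 X49.648 Y82.991 F1474
G1 X59.043 Y68.707
G1 X74.944 Y71.568
M5
G0 X61.520 Y43.183
M3 S274
G1 X69.218 Y27.109 F1975
G1 X56.310 Y14.820
G1 X40.633 Y23.299
G1 X43.854 Y40.829
G1 X61.520 Y43.183
M5
G0 X0.000 Y0.000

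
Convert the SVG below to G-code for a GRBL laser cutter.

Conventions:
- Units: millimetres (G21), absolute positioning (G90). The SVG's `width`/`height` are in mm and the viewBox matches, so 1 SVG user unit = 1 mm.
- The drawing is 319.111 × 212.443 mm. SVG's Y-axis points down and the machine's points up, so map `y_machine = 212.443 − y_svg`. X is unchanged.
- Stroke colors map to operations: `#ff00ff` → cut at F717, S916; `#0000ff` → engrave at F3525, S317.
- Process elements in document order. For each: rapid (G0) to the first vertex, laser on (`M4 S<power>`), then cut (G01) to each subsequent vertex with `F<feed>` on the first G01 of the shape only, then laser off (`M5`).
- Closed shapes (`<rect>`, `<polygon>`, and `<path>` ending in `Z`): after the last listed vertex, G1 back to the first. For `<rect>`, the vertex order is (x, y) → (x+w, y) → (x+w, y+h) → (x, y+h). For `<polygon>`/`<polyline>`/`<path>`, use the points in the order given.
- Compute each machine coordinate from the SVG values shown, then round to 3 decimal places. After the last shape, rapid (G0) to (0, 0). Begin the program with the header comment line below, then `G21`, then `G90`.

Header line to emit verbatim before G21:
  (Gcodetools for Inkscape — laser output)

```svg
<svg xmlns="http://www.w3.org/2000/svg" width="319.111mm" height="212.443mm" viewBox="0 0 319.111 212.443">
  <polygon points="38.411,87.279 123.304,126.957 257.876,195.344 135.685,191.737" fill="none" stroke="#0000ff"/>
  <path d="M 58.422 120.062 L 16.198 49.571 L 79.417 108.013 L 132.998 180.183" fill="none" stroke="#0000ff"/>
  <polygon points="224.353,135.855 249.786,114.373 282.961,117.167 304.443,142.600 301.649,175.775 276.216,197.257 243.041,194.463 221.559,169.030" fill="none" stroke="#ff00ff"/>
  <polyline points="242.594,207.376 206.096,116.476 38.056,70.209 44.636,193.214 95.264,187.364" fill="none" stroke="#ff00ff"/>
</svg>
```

(Gcodetools for Inkscape — laser output)
G21
G90
G0 X38.411 Y125.164
M4 S317
G01 X123.304 Y85.486 F3525
G01 X257.876 Y17.099
G01 X135.685 Y20.706
G01 X38.411 Y125.164
M5
G0 X58.422 Y92.381
M4 S317
G01 X16.198 Y162.872 F3525
G01 X79.417 Y104.430
G01 X132.998 Y32.260
M5
G0 X224.353 Y76.588
M4 S916
G01 X249.786 Y98.070 F717
G01 X282.961 Y95.276
G01 X304.443 Y69.843
G01 X301.649 Y36.668
G01 X276.216 Y15.186
G01 X243.041 Y17.980
G01 X221.559 Y43.413
G01 X224.353 Y76.588
M5
G0 X242.594 Y5.067
M4 S916
G01 X206.096 Y95.967 F717
G01 X38.056 Y142.234
G01 X44.636 Y19.229
G01 X95.264 Y25.079
M5
G0 X0.000 Y0.000

viewBox `0 0 319.111 212.443` with mm width/height → 1 unit = 1 mm. Flip: y_m = 212.443 − y_svg.

**Shape 1** — `<polygon>` closed polygon, stroke `#0000ff` → engrave (S317, F3525). Machine vertices: (38.411,125.164) → (123.304,85.486) → (257.876,17.099) → (135.685,20.706) → (38.411,125.164). Closed: final G1 returns to the first vertex.

**Shape 2** — `<path>` open polyline, stroke `#0000ff` → engrave (S317, F3525). Machine vertices: (58.422,92.381) → (16.198,162.872) → (79.417,104.430) → (132.998,32.260). Open path.

**Shape 3** — `<polygon>` regular polygon, stroke `#ff00ff` → cut (S916, F717). Machine vertices: (224.353,76.588) → (249.786,98.070) → (282.961,95.276) → (304.443,69.843) → (301.649,36.668) → (276.216,15.186) → (243.041,17.980) → (221.559,43.413) → (224.353,76.588). Closed: final G1 returns to the first vertex.

**Shape 4** — `<polyline>` open polyline, stroke `#ff00ff` → cut (S916, F717). Machine vertices: (242.594,5.067) → (206.096,95.967) → (38.056,142.234) → (44.636,19.229) → (95.264,25.079). Open path.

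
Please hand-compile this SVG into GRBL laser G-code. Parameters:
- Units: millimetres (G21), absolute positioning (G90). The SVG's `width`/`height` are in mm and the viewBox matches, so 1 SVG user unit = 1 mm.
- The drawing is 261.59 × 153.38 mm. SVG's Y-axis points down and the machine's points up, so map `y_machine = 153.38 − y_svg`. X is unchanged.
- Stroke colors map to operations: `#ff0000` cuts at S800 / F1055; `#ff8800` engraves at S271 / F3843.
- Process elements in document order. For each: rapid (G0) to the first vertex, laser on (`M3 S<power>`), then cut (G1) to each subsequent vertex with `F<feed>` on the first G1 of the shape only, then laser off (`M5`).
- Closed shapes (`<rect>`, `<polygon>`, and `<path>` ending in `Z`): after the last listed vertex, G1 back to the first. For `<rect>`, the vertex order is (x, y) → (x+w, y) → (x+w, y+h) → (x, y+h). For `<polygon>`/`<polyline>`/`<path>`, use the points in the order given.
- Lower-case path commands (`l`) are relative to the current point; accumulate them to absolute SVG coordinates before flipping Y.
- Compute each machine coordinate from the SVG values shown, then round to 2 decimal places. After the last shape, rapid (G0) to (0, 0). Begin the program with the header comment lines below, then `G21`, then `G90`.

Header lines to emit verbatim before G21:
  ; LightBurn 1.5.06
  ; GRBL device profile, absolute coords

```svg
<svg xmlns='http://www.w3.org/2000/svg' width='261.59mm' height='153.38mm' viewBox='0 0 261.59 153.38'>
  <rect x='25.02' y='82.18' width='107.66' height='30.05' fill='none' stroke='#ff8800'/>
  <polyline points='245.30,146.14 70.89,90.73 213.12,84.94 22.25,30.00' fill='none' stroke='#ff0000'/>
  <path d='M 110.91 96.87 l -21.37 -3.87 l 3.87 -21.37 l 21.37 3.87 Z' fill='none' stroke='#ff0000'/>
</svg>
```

Since the viewBox matches the mm dimensions, user units are millimetres directly. The only transform is the Y-flip y_m = 153.38 − y_svg.

Shape 1 is a rectangle drawn with `<rect>`. Its stroke #ff8800 means engrave at S271, F3843. After flipping Y the toolpath is (25.02,71.20) → (132.68,71.20) → (132.68,41.15) → (25.02,41.15) → (25.02,71.20), returning to the start.

Shape 2 is a open polyline drawn with `<polyline>`. Its stroke #ff0000 means cut at S800, F1055. After flipping Y the toolpath is (245.30,7.24) → (70.89,62.65) → (213.12,68.44) → (22.25,123.38).

Shape 3 is a regular polygon drawn with `<path>`. Its stroke #ff0000 means cut at S800, F1055. After flipping Y the toolpath is (110.91,56.51) → (89.54,60.38) → (93.41,81.75) → (114.78,77.88) → (110.91,56.51), returning to the start.

; LightBurn 1.5.06
; GRBL device profile, absolute coords
G21
G90
G0 X25.02 Y71.20
M3 S271
G1 X132.68 Y71.20 F3843
G1 X132.68 Y41.15
G1 X25.02 Y41.15
G1 X25.02 Y71.20
M5
G0 X245.30 Y7.24
M3 S800
G1 X70.89 Y62.65 F1055
G1 X213.12 Y68.44
G1 X22.25 Y123.38
M5
G0 X110.91 Y56.51
M3 S800
G1 X89.54 Y60.38 F1055
G1 X93.41 Y81.75
G1 X114.78 Y77.88
G1 X110.91 Y56.51
M5
G0 X0.00 Y0.00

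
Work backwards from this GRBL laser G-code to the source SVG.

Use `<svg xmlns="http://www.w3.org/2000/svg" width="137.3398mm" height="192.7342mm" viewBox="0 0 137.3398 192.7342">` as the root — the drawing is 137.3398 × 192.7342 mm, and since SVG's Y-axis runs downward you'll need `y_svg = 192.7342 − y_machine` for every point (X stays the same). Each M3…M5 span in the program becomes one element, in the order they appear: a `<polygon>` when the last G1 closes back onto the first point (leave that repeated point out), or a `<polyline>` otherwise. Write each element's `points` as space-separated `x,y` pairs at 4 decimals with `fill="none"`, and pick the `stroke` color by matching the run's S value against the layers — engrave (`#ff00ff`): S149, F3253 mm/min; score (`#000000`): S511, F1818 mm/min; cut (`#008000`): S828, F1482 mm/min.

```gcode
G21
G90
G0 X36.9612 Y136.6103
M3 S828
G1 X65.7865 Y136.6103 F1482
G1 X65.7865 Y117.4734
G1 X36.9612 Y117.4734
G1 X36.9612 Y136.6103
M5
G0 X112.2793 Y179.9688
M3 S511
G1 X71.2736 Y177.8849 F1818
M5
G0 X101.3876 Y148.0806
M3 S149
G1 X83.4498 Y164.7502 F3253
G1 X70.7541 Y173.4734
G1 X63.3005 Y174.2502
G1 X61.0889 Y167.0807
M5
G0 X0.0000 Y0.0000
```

y_svg = 192.7342 − y_m.

[1] S828→`#008000` (cut); closed run; points: 36.9612,56.1239 65.7865,56.1239 65.7865,75.2608 36.9612,75.2608

[2] S511→`#000000` (score); open run; points: 112.2793,12.7654 71.2736,14.8493

[3] S149→`#ff00ff` (engrave); open run; points: 101.3876,44.6536 83.4498,27.9840 70.7541,19.2608 63.3005,18.4840 61.0889,25.6535

<svg xmlns="http://www.w3.org/2000/svg" width="137.3398mm" height="192.7342mm" viewBox="0 0 137.3398 192.7342">
  <polygon points="36.9612,56.1239 65.7865,56.1239 65.7865,75.2608 36.9612,75.2608" fill="none" stroke="#008000"/>
  <polyline points="112.2793,12.7654 71.2736,14.8493" fill="none" stroke="#000000"/>
  <polyline points="101.3876,44.6536 83.4498,27.9840 70.7541,19.2608 63.3005,18.4840 61.0889,25.6535" fill="none" stroke="#ff00ff"/>
</svg>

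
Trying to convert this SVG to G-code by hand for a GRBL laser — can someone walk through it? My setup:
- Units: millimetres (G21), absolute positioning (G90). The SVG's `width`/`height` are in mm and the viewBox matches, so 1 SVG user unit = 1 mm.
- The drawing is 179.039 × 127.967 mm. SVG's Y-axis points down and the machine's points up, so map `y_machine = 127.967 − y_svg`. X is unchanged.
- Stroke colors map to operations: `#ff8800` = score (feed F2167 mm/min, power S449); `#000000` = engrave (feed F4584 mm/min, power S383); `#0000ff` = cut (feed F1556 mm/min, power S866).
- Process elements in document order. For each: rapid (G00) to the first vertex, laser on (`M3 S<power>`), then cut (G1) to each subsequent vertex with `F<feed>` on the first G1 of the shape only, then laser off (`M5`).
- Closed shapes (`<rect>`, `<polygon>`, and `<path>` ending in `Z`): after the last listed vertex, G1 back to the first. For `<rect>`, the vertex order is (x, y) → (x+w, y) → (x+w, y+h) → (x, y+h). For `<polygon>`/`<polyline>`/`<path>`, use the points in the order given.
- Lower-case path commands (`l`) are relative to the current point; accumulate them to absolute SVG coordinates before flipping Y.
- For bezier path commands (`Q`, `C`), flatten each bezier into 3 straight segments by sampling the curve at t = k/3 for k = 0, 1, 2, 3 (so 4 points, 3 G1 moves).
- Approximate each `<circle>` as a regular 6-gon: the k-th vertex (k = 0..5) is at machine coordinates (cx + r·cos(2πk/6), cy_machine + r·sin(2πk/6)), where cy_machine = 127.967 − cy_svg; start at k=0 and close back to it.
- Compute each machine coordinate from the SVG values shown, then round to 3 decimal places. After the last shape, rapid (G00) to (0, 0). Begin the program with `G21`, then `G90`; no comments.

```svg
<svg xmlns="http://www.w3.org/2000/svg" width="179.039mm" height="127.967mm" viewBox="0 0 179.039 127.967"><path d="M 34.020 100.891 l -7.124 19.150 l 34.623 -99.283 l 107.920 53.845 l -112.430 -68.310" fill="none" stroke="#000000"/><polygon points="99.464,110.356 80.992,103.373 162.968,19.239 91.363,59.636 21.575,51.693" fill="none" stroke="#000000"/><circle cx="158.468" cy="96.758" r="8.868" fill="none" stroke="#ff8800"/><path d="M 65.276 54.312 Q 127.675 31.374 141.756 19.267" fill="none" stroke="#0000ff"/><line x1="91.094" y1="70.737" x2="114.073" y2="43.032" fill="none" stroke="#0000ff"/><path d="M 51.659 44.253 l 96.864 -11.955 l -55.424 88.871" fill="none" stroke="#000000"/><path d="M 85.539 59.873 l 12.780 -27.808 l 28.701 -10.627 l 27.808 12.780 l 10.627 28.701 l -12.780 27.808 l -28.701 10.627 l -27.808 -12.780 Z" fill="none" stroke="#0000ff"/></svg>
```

G21
G90
G00 X34.020 Y27.076
M3 S383
G1 X26.896 Y7.926 F4584
G1 X61.519 Y107.209
G1 X169.439 Y53.364
G1 X57.009 Y121.674
M5
G00 X99.464 Y17.611
M3 S383
G1 X80.992 Y24.594 F4584
G1 X162.968 Y108.728
G1 X91.363 Y68.331
G1 X21.575 Y76.274
G1 X99.464 Y17.611
M5
G00 X167.336 Y31.209
M3 S449
G1 X162.902 Y38.889 F2167
G1 X154.034 Y38.889
G1 X149.600 Y31.209
G1 X154.034 Y23.529
G1 X162.902 Y23.529
G1 X167.336 Y31.209
M5
G00 X65.276 Y73.655
M3 S866
G1 X101.507 Y87.744 F1556
G1 X127.000 Y99.425
G1 X141.756 Y108.700
M5
G00 X91.094 Y57.230
M3 S866
G1 X114.073 Y84.935 F1556
M5
G00 X51.659 Y83.714
M3 S383
G1 X148.523 Y95.669 F4584
G1 X93.099 Y6.798
M5
G00 X85.539 Y68.094
M3 S866
G1 X98.319 Y95.902 F1556
G1 X127.020 Y106.529
G1 X154.828 Y93.749
G1 X165.455 Y65.048
G1 X152.675 Y37.240
G1 X123.974 Y26.613
G1 X96.166 Y39.393
G1 X85.539 Y68.094
M5
G00 X0.000 Y0.000

Since the viewBox matches the mm dimensions, user units are millimetres directly. The only transform is the Y-flip y_m = 127.967 − y_svg.

Shape 1 is a open polyline drawn with `<path>`. Its stroke #000000 means engrave at S383, F4584. After flipping Y the toolpath is (34.020,27.076) → (26.896,7.926) → (61.519,107.209) → (169.439,53.364) → (57.009,121.674).

Shape 2 is a closed polygon drawn with `<polygon>`. Its stroke #000000 means engrave at S383, F4584. After flipping Y the toolpath is (99.464,17.611) → (80.992,24.594) → (162.968,108.728) → (91.363,68.331) → (21.575,76.274) → (99.464,17.611), returning to the start.

Shape 3 is a circle drawn with `<circle>`. Its stroke #ff8800 means score at S449, F2167. After flipping Y the toolpath is (167.336,31.209) → (162.902,38.889) → (154.034,38.889) → (149.600,31.209) → (154.034,23.529) → (162.902,23.529) → (167.336,31.209), returning to the start.

Shape 4 is a quadratic bezier drawn with `<path>`. Its stroke #0000ff means cut at S866, F1556. After flipping Y the toolpath is (65.276,73.655) → (101.507,87.744) → (127.000,99.425) → (141.756,108.700).

Shape 5 is a line segment drawn with `<line>`. Its stroke #0000ff means cut at S866, F1556. After flipping Y the toolpath is (91.094,57.230) → (114.073,84.935).

Shape 6 is a open polyline drawn with `<path>`. Its stroke #000000 means engrave at S383, F4584. After flipping Y the toolpath is (51.659,83.714) → (148.523,95.669) → (93.099,6.798).

Shape 7 is a regular polygon drawn with `<path>`. Its stroke #0000ff means cut at S866, F1556. After flipping Y the toolpath is (85.539,68.094) → (98.319,95.902) → (127.020,106.529) → (154.828,93.749) → (165.455,65.048) → (152.675,37.240) → (123.974,26.613) → (96.166,39.393) → (85.539,68.094), returning to the start.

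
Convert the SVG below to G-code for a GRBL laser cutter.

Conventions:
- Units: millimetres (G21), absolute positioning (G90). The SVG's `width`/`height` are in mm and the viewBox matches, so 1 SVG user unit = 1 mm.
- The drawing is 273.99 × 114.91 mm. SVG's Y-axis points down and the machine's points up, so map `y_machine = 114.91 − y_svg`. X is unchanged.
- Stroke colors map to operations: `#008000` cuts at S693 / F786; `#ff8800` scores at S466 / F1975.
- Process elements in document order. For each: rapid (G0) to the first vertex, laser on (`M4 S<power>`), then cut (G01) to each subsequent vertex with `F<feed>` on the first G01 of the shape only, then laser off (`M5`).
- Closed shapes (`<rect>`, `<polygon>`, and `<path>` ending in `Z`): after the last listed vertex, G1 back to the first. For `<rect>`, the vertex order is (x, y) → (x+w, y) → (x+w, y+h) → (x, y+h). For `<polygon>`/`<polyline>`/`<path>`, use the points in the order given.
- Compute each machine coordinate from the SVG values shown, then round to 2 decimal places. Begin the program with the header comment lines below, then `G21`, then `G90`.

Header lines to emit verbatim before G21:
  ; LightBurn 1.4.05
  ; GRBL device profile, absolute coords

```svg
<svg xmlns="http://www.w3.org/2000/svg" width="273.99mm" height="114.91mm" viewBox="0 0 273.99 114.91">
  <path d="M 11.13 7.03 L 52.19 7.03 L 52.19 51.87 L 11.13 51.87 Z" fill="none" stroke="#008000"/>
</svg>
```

viewBox `0 0 273.99 114.91` with mm width/height → 1 unit = 1 mm. Flip: y_m = 114.91 − y_svg.

**Shape 1** — `<path>` rectangle, stroke `#008000` → cut (S693, F786). Machine vertices: (11.13,107.88) → (52.19,107.88) → (52.19,63.04) → (11.13,63.04) → (11.13,107.88). Closed: final G1 returns to the first vertex.

; LightBurn 1.4.05
; GRBL device profile, absolute coords
G21
G90
G0 X11.13 Y107.88
M4 S693
G01 X52.19 Y107.88 F786
G01 X52.19 Y63.04
G01 X11.13 Y63.04
G01 X11.13 Y107.88
M5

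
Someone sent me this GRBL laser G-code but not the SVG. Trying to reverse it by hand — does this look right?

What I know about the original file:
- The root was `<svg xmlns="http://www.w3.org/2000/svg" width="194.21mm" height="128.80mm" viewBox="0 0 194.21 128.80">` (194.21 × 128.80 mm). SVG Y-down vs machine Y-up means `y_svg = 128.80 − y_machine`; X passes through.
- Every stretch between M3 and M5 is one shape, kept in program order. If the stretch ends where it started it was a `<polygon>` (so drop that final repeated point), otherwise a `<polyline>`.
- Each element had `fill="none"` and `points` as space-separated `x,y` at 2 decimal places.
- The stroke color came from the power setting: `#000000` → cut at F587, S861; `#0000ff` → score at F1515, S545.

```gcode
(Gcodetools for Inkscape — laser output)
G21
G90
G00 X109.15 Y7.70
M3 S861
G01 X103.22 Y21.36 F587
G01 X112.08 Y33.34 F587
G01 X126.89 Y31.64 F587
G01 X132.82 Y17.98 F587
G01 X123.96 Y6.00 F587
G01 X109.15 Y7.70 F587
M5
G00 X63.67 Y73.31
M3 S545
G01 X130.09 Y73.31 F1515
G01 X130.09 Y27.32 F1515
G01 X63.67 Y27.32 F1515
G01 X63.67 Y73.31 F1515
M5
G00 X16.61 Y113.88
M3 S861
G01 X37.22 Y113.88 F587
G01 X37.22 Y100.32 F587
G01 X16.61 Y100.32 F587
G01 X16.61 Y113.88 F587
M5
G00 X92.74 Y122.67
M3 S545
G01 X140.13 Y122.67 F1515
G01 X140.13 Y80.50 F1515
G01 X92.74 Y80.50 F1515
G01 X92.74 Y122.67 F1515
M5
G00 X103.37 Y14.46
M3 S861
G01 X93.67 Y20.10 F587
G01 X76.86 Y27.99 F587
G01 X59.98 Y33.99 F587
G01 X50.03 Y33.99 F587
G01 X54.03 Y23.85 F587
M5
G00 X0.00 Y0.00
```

<svg xmlns="http://www.w3.org/2000/svg" width="194.21mm" height="128.80mm" viewBox="0 0 194.21 128.80">
  <polygon points="109.15,121.10 103.22,107.44 112.08,95.46 126.89,97.16 132.82,110.82 123.96,122.80" fill="none" stroke="#000000"/>
  <polygon points="63.67,55.49 130.09,55.49 130.09,101.48 63.67,101.48" fill="none" stroke="#0000ff"/>
  <polygon points="16.61,14.92 37.22,14.92 37.22,28.48 16.61,28.48" fill="none" stroke="#000000"/>
  <polygon points="92.74,6.13 140.13,6.13 140.13,48.30 92.74,48.30" fill="none" stroke="#0000ff"/>
  <polyline points="103.37,114.34 93.67,108.70 76.86,100.81 59.98,94.81 50.03,94.81 54.03,104.95" fill="none" stroke="#000000"/>
</svg>

Machine Y-up, SVG Y-down with viewBox height 128.80, so y_svg = 128.80 − y_machine; X carries over.

Run 1: power S861 maps to stroke `#000000` (cut). The run returns to its start, so emit a `<polygon>` with points (Y-flipped): 109.15,121.10 103.22,107.44 112.08,95.46 126.89,97.16 132.82,110.82 123.96,122.80.

Run 2: S545 ⇒ score layer `#0000ff`. The run returns to its start, so emit a `<polygon>` with points (Y-flipped): 63.67,55.49 130.09,55.49 130.09,101.48 63.67,101.48.

Run 3: power S861 maps to stroke `#000000` (cut). The run returns to its start, so emit a `<polygon>` with points (Y-flipped): 16.61,14.92 37.22,14.92 37.22,28.48 16.61,28.48.

Run 4: S545 ⇒ score layer `#0000ff`. The run returns to its start, so emit a `<polygon>` with points (Y-flipped): 92.74,6.13 140.13,6.13 140.13,48.30 92.74,48.30.

Run 5: S861 ⇒ cut layer `#000000`. The run is open, so emit a `<polyline>` with points (Y-flipped): 103.37,114.34 93.67,108.70 76.86,100.81 59.98,94.81 50.03,94.81 54.03,104.95.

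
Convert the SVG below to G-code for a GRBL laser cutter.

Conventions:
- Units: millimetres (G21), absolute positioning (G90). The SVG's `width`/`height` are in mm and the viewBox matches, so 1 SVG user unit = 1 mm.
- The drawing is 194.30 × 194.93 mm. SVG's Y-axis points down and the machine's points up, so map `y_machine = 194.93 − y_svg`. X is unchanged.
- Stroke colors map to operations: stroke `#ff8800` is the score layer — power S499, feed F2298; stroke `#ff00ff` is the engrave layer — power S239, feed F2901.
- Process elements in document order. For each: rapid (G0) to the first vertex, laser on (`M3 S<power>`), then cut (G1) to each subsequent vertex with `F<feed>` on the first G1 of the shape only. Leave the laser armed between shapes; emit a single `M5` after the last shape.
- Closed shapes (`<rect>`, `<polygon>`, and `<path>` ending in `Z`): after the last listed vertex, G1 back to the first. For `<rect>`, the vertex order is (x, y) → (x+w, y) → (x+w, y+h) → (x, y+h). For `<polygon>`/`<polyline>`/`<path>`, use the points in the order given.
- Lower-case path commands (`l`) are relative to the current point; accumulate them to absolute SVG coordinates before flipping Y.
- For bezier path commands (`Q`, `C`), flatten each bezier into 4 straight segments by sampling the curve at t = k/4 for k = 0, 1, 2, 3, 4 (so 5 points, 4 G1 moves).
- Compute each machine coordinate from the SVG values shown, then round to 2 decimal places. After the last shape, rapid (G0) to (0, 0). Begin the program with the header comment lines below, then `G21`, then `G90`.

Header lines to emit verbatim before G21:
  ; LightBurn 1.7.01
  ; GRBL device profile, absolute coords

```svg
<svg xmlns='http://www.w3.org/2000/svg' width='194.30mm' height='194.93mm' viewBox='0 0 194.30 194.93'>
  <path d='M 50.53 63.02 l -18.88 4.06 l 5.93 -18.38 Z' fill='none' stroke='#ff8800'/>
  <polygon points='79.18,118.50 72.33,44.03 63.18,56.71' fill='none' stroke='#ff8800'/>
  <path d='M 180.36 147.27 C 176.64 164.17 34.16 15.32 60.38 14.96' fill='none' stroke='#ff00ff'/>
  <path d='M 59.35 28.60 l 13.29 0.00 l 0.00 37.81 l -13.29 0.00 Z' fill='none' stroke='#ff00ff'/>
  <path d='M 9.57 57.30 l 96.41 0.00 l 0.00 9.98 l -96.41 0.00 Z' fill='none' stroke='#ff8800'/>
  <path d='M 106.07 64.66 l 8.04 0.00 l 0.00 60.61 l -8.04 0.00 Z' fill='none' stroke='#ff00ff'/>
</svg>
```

viewBox `0 0 194.30 194.93` with mm width/height → 1 unit = 1 mm. Flip: y_m = 194.93 − y_svg.

**Shape 1** — `<path>` regular polygon, stroke `#ff8800` → score (S499, F2298). Machine vertices: (50.53,131.91) → (31.65,127.85) → (37.58,146.23) → (50.53,131.91). Closed: final G1 returns to the first vertex.

**Shape 2** — `<polygon>` closed polygon, stroke `#ff8800` → score (S499, F2298). Machine vertices: (79.18,76.43) → (72.33,150.90) → (63.18,138.22) → (79.18,76.43). Closed: final G1 returns to the first vertex.

**Shape 3** — `<path>` cubic bezier, stroke `#ff00ff` → engrave (S239, F2901). Control points (SVG): P0=(180.36,147.27), P1=(176.64,164.17), P2=(34.16,15.32), P3=(60.38,14.96); sampled at t=k/4. Machine vertices: (180.36,47.66) → (156.36,61.15) → (109.14,107.34) → (67.54,156.77) → (60.38,179.97). Open path.

**Shape 4** — `<path>` rectangle, stroke `#ff00ff` → engrave (S239, F2901). Machine vertices: (59.35,166.33) → (72.64,166.33) → (72.64,128.52) → (59.35,128.52) → (59.35,166.33). Closed: final G1 returns to the first vertex.

**Shape 5** — `<path>` rectangle, stroke `#ff8800` → score (S499, F2298). Machine vertices: (9.57,137.63) → (105.98,137.63) → (105.98,127.65) → (9.57,127.65) → (9.57,137.63). Closed: final G1 returns to the first vertex.

**Shape 6** — `<path>` rectangle, stroke `#ff00ff` → engrave (S239, F2901). Machine vertices: (106.07,130.27) → (114.11,130.27) → (114.11,69.66) → (106.07,69.66) → (106.07,130.27). Closed: final G1 returns to the first vertex.

; LightBurn 1.7.01
; GRBL device profile, absolute coords
G21
G90
G0 X50.53 Y131.91
M3 S499
G1 X31.65 Y127.85 F2298
G1 X37.58 Y146.23
G1 X50.53 Y131.91
G0 X79.18 Y76.43
M3 S499
G1 X72.33 Y150.90 F2298
G1 X63.18 Y138.22
G1 X79.18 Y76.43
G0 X180.36 Y47.66
M3 S239
G1 X156.36 Y61.15 F2901
G1 X109.14 Y107.34
G1 X67.54 Y156.77
G1 X60.38 Y179.97
G0 X59.35 Y166.33
M3 S239
G1 X72.64 Y166.33 F2901
G1 X72.64 Y128.52
G1 X59.35 Y128.52
G1 X59.35 Y166.33
G0 X9.57 Y137.63
M3 S499
G1 X105.98 Y137.63 F2298
G1 X105.98 Y127.65
G1 X9.57 Y127.65
G1 X9.57 Y137.63
G0 X106.07 Y130.27
M3 S239
G1 X114.11 Y130.27 F2901
G1 X114.11 Y69.66
G1 X106.07 Y69.66
G1 X106.07 Y130.27
M5
G0 X0.00 Y0.00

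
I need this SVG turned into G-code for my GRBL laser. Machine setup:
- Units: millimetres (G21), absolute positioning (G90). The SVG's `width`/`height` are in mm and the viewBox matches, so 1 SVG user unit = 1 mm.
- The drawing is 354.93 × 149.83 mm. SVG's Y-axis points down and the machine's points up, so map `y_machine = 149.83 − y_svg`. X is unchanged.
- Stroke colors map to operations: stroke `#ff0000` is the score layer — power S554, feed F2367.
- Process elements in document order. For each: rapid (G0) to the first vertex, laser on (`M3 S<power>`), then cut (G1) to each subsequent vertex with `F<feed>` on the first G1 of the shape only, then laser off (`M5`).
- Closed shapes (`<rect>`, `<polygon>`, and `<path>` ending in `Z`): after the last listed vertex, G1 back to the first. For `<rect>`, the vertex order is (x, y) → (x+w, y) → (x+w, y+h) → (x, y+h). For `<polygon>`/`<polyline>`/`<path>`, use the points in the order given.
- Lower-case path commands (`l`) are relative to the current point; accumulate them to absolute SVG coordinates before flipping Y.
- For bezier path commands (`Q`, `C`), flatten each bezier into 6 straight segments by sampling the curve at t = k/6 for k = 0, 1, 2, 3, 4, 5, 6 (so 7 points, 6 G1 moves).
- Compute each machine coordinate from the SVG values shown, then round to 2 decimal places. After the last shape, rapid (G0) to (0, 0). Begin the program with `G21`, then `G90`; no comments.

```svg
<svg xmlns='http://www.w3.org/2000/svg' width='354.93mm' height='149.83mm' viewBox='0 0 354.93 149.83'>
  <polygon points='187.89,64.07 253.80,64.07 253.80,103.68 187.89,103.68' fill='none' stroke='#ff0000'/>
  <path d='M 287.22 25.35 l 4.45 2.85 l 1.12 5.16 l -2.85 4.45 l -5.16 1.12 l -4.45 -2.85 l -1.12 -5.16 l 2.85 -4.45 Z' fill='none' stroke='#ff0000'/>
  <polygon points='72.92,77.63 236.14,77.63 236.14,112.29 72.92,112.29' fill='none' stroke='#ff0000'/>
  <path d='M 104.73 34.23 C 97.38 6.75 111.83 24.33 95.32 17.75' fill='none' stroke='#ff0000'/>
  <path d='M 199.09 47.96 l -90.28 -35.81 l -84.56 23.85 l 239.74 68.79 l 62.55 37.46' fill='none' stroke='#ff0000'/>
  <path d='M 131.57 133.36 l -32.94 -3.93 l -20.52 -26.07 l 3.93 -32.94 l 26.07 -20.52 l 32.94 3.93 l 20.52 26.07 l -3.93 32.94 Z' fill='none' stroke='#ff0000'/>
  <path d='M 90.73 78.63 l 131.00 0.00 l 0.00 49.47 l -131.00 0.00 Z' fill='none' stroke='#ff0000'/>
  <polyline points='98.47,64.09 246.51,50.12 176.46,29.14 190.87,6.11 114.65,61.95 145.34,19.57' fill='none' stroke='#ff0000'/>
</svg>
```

Since the viewBox matches the mm dimensions, user units are millimetres directly. The only transform is the Y-flip y_m = 149.83 − y_svg.

Shape 1 is a rectangle drawn with `<polygon>`. Its stroke #ff0000 means score at S554, F2367. After flipping Y the toolpath is (187.89,85.76) → (253.80,85.76) → (253.80,46.15) → (187.89,46.15) → (187.89,85.76), returning to the start.

Shape 2 is a regular polygon drawn with `<path>`. Its stroke #ff0000 means score at S554, F2367. After flipping Y the toolpath is (287.22,124.48) → (291.67,121.63) → (292.79,116.47) → (289.94,112.02) → (284.78,110.90) → (280.33,113.75) → (279.21,118.91) → (282.06,123.36) → (287.22,124.48), returning to the start.

Shape 3 is a rectangle drawn with `<polygon>`. Its stroke #ff0000 means score at S554, F2367. After flipping Y the toolpath is (72.92,72.20) → (236.14,72.20) → (236.14,37.54) → (72.92,37.54) → (72.92,72.20), returning to the start.

Shape 4 is a cubic bezier drawn with `<path>`. Its stroke #ff0000 means score at S554, F2367. After flipping Y the toolpath is (104.73,115.60) → (102.63,125.91) → (102.69,130.62) → (103.46,131.68) → (103.46,130.99) → (101.24,130.48) → (95.32,132.08).

Shape 5 is a open polyline drawn with `<path>`. Its stroke #ff0000 means score at S554, F2367. After flipping Y the toolpath is (199.09,101.87) → (108.81,137.68) → (24.25,113.83) → (263.99,45.04) → (326.54,7.58).

Shape 6 is a regular polygon drawn with `<path>`. Its stroke #ff0000 means score at S554, F2367. After flipping Y the toolpath is (131.57,16.47) → (98.63,20.40) → (78.11,46.47) → (82.04,79.41) → (108.11,99.93) → (141.05,96.00) → (161.57,69.93) → (157.64,36.99) → (131.57,16.47), returning to the start.

Shape 7 is a rectangle drawn with `<path>`. Its stroke #ff0000 means score at S554, F2367. After flipping Y the toolpath is (90.73,71.20) → (221.73,71.20) → (221.73,21.73) → (90.73,21.73) → (90.73,71.20), returning to the start.

Shape 8 is a open polyline drawn with `<polyline>`. Its stroke #ff0000 means score at S554, F2367. After flipping Y the toolpath is (98.47,85.74) → (246.51,99.71) → (176.46,120.69) → (190.87,143.72) → (114.65,87.88) → (145.34,130.26).

G21
G90
G0 X187.89 Y85.76
M3 S554
G1 X253.80 Y85.76 F2367
G1 X253.80 Y46.15
G1 X187.89 Y46.15
G1 X187.89 Y85.76
M5
G0 X287.22 Y124.48
M3 S554
G1 X291.67 Y121.63 F2367
G1 X292.79 Y116.47
G1 X289.94 Y112.02
G1 X284.78 Y110.90
G1 X280.33 Y113.75
G1 X279.21 Y118.91
G1 X282.06 Y123.36
G1 X287.22 Y124.48
M5
G0 X72.92 Y72.20
M3 S554
G1 X236.14 Y72.20 F2367
G1 X236.14 Y37.54
G1 X72.92 Y37.54
G1 X72.92 Y72.20
M5
G0 X104.73 Y115.60
M3 S554
G1 X102.63 Y125.91 F2367
G1 X102.69 Y130.62
G1 X103.46 Y131.68
G1 X103.46 Y130.99
G1 X101.24 Y130.48
G1 X95.32 Y132.08
M5
G0 X199.09 Y101.87
M3 S554
G1 X108.81 Y137.68 F2367
G1 X24.25 Y113.83
G1 X263.99 Y45.04
G1 X326.54 Y7.58
M5
G0 X131.57 Y16.47
M3 S554
G1 X98.63 Y20.40 F2367
G1 X78.11 Y46.47
G1 X82.04 Y79.41
G1 X108.11 Y99.93
G1 X141.05 Y96.00
G1 X161.57 Y69.93
G1 X157.64 Y36.99
G1 X131.57 Y16.47
M5
G0 X90.73 Y71.20
M3 S554
G1 X221.73 Y71.20 F2367
G1 X221.73 Y21.73
G1 X90.73 Y21.73
G1 X90.73 Y71.20
M5
G0 X98.47 Y85.74
M3 S554
G1 X246.51 Y99.71 F2367
G1 X176.46 Y120.69
G1 X190.87 Y143.72
G1 X114.65 Y87.88
G1 X145.34 Y130.26
M5
G0 X0.00 Y0.00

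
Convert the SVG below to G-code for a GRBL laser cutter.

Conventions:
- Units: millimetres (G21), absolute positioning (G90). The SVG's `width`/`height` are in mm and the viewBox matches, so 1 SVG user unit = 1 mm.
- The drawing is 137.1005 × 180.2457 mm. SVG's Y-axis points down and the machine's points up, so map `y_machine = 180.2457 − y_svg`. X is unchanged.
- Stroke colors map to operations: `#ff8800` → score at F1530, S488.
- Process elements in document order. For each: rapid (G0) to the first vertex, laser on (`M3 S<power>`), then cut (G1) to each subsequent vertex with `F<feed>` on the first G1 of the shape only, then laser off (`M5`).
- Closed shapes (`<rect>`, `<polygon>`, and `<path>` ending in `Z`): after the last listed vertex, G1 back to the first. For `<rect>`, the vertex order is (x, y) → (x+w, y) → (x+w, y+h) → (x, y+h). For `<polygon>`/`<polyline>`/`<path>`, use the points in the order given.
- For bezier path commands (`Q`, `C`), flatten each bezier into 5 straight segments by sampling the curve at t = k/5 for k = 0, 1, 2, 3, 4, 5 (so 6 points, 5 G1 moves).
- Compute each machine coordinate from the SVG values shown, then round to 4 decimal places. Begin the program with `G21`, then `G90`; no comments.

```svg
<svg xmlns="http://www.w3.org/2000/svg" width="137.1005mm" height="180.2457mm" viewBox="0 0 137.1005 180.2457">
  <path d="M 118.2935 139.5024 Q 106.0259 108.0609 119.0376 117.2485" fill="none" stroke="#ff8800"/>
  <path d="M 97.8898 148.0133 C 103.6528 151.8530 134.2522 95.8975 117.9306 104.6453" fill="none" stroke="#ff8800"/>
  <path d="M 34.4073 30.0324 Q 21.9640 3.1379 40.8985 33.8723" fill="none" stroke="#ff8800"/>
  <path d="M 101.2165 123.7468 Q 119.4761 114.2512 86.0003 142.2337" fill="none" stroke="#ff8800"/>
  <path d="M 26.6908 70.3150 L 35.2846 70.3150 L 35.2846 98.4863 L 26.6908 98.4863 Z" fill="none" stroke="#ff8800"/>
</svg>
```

1 u = 1 mm; y_m = 180.2457 − y.

[1] `<path>` quadratic bezier, #ff8800→score S488 F1530: (118.2935,40.7433) → (114.3976,51.6947) → (112.5241,59.3958) → (112.6729,63.8466) → (114.8441,65.0471) → (119.0376,62.9972)

[2] `<path>` cubic bezier, #ff8800→score S488 F1530: (97.8898,32.2324) → (103.7539,36.1080) → (112.1344,48.3586) → (119.5869,63.0081) → (122.6671,74.0807) → (117.9306,75.6004)

[3] `<path>` quadratic bezier, #ff8800→score S488 F1530: (34.4073,150.2133) → (30.6851,158.6659) → (29.4731,162.5083) → (30.7713,161.7403) → (34.5798,156.3620) → (40.8985,146.3734)

[4] `<path>` quadratic bezier, #ff8800→score S488 F1530: (101.2165,56.4989) → (106.4509,58.7980) → (107.5465,58.0989) → (104.5033,54.4015) → (97.3212,47.7059) → (86.0003,38.0120)

[5] `<path>` rectangle, #ff8800→score S488 F1530: (26.6908,109.9307) → (35.2846,109.9307) → (35.2846,81.7594) → (26.6908,81.7594) → (26.6908,109.9307) (closed)

G21
G90
G0 X118.2935 Y40.7433
M3 S488
G1 X114.3976 Y51.6947 F1530
G1 X112.5241 Y59.3958
G1 X112.6729 Y63.8466
G1 X114.8441 Y65.0471
G1 X119.0376 Y62.9972
M5
G0 X97.8898 Y32.2324
M3 S488
G1 X103.7539 Y36.1080 F1530
G1 X112.1344 Y48.3586
G1 X119.5869 Y63.0081
G1 X122.6671 Y74.0807
G1 X117.9306 Y75.6004
M5
G0 X34.4073 Y150.2133
M3 S488
G1 X30.6851 Y158.6659 F1530
G1 X29.4731 Y162.5083
G1 X30.7713 Y161.7403
G1 X34.5798 Y156.3620
G1 X40.8985 Y146.3734
M5
G0 X101.2165 Y56.4989
M3 S488
G1 X106.4509 Y58.7980 F1530
G1 X107.5465 Y58.0989
G1 X104.5033 Y54.4015
G1 X97.3212 Y47.7059
G1 X86.0003 Y38.0120
M5
G0 X26.6908 Y109.9307
M3 S488
G1 X35.2846 Y109.9307 F1530
G1 X35.2846 Y81.7594
G1 X26.6908 Y81.7594
G1 X26.6908 Y109.9307
M5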